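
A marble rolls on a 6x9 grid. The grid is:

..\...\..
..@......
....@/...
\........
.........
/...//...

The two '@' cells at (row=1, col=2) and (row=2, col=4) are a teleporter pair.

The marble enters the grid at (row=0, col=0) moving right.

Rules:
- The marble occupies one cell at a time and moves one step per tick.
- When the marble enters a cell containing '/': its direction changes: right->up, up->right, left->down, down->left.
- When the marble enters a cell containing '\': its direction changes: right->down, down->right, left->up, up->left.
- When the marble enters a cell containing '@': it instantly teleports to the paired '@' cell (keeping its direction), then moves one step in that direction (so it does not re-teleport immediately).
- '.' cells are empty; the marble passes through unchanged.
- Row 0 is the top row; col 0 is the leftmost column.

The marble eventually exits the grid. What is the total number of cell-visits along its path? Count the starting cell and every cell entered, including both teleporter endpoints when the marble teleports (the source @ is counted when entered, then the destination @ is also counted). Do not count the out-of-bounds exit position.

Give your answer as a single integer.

Step 1: enter (0,0), '.' pass, move right to (0,1)
Step 2: enter (0,1), '.' pass, move right to (0,2)
Step 3: enter (0,2), '\' deflects right->down, move down to (1,2)
Step 4: enter (1,2), '@' teleport (1,2)->(2,4), also enter (2,4), move down to (3,4)
Step 5: enter (3,4), '.' pass, move down to (4,4)
Step 6: enter (4,4), '.' pass, move down to (5,4)
Step 7: enter (5,4), '/' deflects down->left, move left to (5,3)
Step 8: enter (5,3), '.' pass, move left to (5,2)
Step 9: enter (5,2), '.' pass, move left to (5,1)
Step 10: enter (5,1), '.' pass, move left to (5,0)
Step 11: enter (5,0), '/' deflects left->down, move down to (6,0)
Step 12: at (6,0) — EXIT via bottom edge, pos 0
Path length (cell visits): 12

Answer: 12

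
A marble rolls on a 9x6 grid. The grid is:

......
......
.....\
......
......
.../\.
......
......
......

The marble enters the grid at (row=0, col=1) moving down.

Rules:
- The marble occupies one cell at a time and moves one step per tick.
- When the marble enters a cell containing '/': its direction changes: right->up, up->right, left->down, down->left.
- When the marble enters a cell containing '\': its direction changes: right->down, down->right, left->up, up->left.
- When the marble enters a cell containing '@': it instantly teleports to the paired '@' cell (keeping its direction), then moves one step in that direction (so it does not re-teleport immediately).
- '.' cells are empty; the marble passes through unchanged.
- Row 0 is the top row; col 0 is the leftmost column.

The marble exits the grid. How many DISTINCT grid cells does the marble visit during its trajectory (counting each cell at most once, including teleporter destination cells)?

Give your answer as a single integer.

Answer: 9

Derivation:
Step 1: enter (0,1), '.' pass, move down to (1,1)
Step 2: enter (1,1), '.' pass, move down to (2,1)
Step 3: enter (2,1), '.' pass, move down to (3,1)
Step 4: enter (3,1), '.' pass, move down to (4,1)
Step 5: enter (4,1), '.' pass, move down to (5,1)
Step 6: enter (5,1), '.' pass, move down to (6,1)
Step 7: enter (6,1), '.' pass, move down to (7,1)
Step 8: enter (7,1), '.' pass, move down to (8,1)
Step 9: enter (8,1), '.' pass, move down to (9,1)
Step 10: at (9,1) — EXIT via bottom edge, pos 1
Distinct cells visited: 9 (path length 9)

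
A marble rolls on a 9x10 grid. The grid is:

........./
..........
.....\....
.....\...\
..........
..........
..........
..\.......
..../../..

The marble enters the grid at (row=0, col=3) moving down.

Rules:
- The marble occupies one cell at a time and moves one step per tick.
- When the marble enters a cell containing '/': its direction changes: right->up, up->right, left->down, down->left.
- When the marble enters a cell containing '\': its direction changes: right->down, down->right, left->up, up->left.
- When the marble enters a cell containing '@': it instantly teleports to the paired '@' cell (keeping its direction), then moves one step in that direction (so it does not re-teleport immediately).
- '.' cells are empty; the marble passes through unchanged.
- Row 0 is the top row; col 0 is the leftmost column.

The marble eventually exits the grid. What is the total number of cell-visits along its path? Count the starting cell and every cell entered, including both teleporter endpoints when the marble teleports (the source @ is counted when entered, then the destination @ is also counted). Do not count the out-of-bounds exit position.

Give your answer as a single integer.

Answer: 9

Derivation:
Step 1: enter (0,3), '.' pass, move down to (1,3)
Step 2: enter (1,3), '.' pass, move down to (2,3)
Step 3: enter (2,3), '.' pass, move down to (3,3)
Step 4: enter (3,3), '.' pass, move down to (4,3)
Step 5: enter (4,3), '.' pass, move down to (5,3)
Step 6: enter (5,3), '.' pass, move down to (6,3)
Step 7: enter (6,3), '.' pass, move down to (7,3)
Step 8: enter (7,3), '.' pass, move down to (8,3)
Step 9: enter (8,3), '.' pass, move down to (9,3)
Step 10: at (9,3) — EXIT via bottom edge, pos 3
Path length (cell visits): 9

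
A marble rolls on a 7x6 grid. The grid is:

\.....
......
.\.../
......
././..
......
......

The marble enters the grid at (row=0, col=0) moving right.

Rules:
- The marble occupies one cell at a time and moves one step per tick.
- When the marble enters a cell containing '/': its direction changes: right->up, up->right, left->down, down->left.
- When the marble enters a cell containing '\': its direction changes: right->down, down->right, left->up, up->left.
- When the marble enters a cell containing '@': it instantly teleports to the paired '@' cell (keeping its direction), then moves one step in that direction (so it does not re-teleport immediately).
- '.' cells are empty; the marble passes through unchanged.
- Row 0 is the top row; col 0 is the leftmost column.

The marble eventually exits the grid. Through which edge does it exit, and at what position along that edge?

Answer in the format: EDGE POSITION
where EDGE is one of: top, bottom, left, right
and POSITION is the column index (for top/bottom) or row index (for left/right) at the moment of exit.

Step 1: enter (0,0), '\' deflects right->down, move down to (1,0)
Step 2: enter (1,0), '.' pass, move down to (2,0)
Step 3: enter (2,0), '.' pass, move down to (3,0)
Step 4: enter (3,0), '.' pass, move down to (4,0)
Step 5: enter (4,0), '.' pass, move down to (5,0)
Step 6: enter (5,0), '.' pass, move down to (6,0)
Step 7: enter (6,0), '.' pass, move down to (7,0)
Step 8: at (7,0) — EXIT via bottom edge, pos 0

Answer: bottom 0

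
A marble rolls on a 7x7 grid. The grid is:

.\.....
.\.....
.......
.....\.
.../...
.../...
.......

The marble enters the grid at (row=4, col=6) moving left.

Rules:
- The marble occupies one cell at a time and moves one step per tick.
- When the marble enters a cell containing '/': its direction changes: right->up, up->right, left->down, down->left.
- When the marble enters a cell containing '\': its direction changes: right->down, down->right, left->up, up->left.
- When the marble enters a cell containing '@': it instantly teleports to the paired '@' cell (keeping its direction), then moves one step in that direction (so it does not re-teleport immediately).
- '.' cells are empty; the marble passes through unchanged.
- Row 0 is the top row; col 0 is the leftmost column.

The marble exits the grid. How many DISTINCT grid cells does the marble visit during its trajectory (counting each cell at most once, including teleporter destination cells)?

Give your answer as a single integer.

Step 1: enter (4,6), '.' pass, move left to (4,5)
Step 2: enter (4,5), '.' pass, move left to (4,4)
Step 3: enter (4,4), '.' pass, move left to (4,3)
Step 4: enter (4,3), '/' deflects left->down, move down to (5,3)
Step 5: enter (5,3), '/' deflects down->left, move left to (5,2)
Step 6: enter (5,2), '.' pass, move left to (5,1)
Step 7: enter (5,1), '.' pass, move left to (5,0)
Step 8: enter (5,0), '.' pass, move left to (5,-1)
Step 9: at (5,-1) — EXIT via left edge, pos 5
Distinct cells visited: 8 (path length 8)

Answer: 8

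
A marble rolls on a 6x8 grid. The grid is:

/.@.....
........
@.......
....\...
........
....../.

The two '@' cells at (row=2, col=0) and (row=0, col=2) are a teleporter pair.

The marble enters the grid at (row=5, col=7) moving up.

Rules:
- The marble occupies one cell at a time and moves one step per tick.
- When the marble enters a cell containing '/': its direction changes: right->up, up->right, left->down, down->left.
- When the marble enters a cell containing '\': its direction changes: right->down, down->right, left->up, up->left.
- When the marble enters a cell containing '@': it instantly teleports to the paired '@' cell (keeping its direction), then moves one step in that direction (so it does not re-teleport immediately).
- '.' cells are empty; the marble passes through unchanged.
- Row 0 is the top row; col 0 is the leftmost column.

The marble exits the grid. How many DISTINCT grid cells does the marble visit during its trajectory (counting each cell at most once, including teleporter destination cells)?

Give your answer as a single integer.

Answer: 6

Derivation:
Step 1: enter (5,7), '.' pass, move up to (4,7)
Step 2: enter (4,7), '.' pass, move up to (3,7)
Step 3: enter (3,7), '.' pass, move up to (2,7)
Step 4: enter (2,7), '.' pass, move up to (1,7)
Step 5: enter (1,7), '.' pass, move up to (0,7)
Step 6: enter (0,7), '.' pass, move up to (-1,7)
Step 7: at (-1,7) — EXIT via top edge, pos 7
Distinct cells visited: 6 (path length 6)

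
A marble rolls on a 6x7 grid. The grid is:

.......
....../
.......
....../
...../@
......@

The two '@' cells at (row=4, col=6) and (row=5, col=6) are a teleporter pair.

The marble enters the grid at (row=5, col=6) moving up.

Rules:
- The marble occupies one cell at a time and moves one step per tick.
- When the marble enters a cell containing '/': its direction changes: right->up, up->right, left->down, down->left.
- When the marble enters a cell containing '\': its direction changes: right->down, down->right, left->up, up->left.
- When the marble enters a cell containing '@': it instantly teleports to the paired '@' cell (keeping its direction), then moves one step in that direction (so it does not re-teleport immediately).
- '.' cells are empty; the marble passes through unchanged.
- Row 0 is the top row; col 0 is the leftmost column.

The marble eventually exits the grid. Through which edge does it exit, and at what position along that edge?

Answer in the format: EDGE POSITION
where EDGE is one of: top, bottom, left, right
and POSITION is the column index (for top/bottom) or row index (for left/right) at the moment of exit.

Answer: right 3

Derivation:
Step 1: enter (5,6), '@' teleport (5,6)->(4,6), also enter (4,6), move up to (3,6)
Step 2: enter (3,6), '/' deflects up->right, move right to (3,7)
Step 3: at (3,7) — EXIT via right edge, pos 3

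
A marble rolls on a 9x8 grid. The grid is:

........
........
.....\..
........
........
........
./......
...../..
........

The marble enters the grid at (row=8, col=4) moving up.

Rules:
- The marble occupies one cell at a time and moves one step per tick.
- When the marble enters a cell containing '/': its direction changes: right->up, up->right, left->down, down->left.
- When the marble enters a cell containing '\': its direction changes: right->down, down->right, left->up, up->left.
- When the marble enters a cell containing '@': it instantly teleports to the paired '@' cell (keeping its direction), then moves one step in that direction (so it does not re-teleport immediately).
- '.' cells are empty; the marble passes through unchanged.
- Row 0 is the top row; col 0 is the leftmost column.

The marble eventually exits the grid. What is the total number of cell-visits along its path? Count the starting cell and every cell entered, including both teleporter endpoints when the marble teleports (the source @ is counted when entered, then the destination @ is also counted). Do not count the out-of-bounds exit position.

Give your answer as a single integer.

Step 1: enter (8,4), '.' pass, move up to (7,4)
Step 2: enter (7,4), '.' pass, move up to (6,4)
Step 3: enter (6,4), '.' pass, move up to (5,4)
Step 4: enter (5,4), '.' pass, move up to (4,4)
Step 5: enter (4,4), '.' pass, move up to (3,4)
Step 6: enter (3,4), '.' pass, move up to (2,4)
Step 7: enter (2,4), '.' pass, move up to (1,4)
Step 8: enter (1,4), '.' pass, move up to (0,4)
Step 9: enter (0,4), '.' pass, move up to (-1,4)
Step 10: at (-1,4) — EXIT via top edge, pos 4
Path length (cell visits): 9

Answer: 9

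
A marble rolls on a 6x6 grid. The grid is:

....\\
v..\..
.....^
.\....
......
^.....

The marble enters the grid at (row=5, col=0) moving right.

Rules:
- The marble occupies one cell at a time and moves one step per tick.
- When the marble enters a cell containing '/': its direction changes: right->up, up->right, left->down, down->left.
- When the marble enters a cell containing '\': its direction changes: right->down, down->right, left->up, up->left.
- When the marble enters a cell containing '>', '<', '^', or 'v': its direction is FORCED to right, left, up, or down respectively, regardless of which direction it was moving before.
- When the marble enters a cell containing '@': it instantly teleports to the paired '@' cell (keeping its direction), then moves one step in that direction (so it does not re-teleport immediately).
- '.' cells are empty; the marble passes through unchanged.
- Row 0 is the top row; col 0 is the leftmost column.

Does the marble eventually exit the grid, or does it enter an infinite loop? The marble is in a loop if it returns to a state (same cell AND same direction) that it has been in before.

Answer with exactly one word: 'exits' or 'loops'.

Step 1: enter (5,0), '^' forces right->up, move up to (4,0)
Step 2: enter (4,0), '.' pass, move up to (3,0)
Step 3: enter (3,0), '.' pass, move up to (2,0)
Step 4: enter (2,0), '.' pass, move up to (1,0)
Step 5: enter (1,0), 'v' forces up->down, move down to (2,0)
Step 6: enter (2,0), '.' pass, move down to (3,0)
Step 7: enter (3,0), '.' pass, move down to (4,0)
Step 8: enter (4,0), '.' pass, move down to (5,0)
Step 9: enter (5,0), '^' forces down->up, move up to (4,0)
Step 10: at (4,0) dir=up — LOOP DETECTED (seen before)

Answer: loops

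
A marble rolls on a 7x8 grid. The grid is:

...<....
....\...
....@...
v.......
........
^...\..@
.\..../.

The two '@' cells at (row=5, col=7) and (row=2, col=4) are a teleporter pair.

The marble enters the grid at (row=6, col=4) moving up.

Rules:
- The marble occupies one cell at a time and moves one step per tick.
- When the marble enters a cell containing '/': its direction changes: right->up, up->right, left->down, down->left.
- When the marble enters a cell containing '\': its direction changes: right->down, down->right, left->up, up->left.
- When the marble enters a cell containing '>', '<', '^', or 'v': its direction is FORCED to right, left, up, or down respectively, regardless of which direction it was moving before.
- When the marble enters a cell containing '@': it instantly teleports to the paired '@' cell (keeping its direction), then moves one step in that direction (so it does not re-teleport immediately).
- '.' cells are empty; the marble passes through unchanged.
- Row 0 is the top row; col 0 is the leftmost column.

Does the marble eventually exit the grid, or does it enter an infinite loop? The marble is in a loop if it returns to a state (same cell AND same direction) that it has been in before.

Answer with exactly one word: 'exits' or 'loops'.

Answer: loops

Derivation:
Step 1: enter (6,4), '.' pass, move up to (5,4)
Step 2: enter (5,4), '\' deflects up->left, move left to (5,3)
Step 3: enter (5,3), '.' pass, move left to (5,2)
Step 4: enter (5,2), '.' pass, move left to (5,1)
Step 5: enter (5,1), '.' pass, move left to (5,0)
Step 6: enter (5,0), '^' forces left->up, move up to (4,0)
Step 7: enter (4,0), '.' pass, move up to (3,0)
Step 8: enter (3,0), 'v' forces up->down, move down to (4,0)
Step 9: enter (4,0), '.' pass, move down to (5,0)
Step 10: enter (5,0), '^' forces down->up, move up to (4,0)
Step 11: at (4,0) dir=up — LOOP DETECTED (seen before)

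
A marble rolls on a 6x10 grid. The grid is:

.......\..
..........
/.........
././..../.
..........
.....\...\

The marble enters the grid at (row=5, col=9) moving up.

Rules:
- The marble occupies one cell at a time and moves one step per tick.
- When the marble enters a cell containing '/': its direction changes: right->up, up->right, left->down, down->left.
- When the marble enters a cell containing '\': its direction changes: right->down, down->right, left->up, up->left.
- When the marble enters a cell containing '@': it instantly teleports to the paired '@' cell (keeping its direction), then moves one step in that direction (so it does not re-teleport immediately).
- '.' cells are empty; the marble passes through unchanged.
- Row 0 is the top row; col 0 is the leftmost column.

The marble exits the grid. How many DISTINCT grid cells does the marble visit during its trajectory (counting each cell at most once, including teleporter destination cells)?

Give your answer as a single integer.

Answer: 10

Derivation:
Step 1: enter (5,9), '\' deflects up->left, move left to (5,8)
Step 2: enter (5,8), '.' pass, move left to (5,7)
Step 3: enter (5,7), '.' pass, move left to (5,6)
Step 4: enter (5,6), '.' pass, move left to (5,5)
Step 5: enter (5,5), '\' deflects left->up, move up to (4,5)
Step 6: enter (4,5), '.' pass, move up to (3,5)
Step 7: enter (3,5), '.' pass, move up to (2,5)
Step 8: enter (2,5), '.' pass, move up to (1,5)
Step 9: enter (1,5), '.' pass, move up to (0,5)
Step 10: enter (0,5), '.' pass, move up to (-1,5)
Step 11: at (-1,5) — EXIT via top edge, pos 5
Distinct cells visited: 10 (path length 10)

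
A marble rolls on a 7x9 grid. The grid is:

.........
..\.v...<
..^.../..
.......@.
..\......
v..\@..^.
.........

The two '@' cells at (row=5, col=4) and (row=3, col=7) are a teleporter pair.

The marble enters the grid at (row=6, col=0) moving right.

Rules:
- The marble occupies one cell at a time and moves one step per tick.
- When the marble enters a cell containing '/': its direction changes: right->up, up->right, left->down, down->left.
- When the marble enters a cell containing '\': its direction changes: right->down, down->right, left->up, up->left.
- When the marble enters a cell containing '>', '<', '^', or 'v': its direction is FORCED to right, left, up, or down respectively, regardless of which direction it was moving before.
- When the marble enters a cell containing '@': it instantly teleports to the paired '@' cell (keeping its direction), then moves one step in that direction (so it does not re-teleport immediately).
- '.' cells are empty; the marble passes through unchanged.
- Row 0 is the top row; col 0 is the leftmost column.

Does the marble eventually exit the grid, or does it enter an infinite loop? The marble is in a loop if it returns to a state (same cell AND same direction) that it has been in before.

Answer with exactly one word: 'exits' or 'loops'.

Step 1: enter (6,0), '.' pass, move right to (6,1)
Step 2: enter (6,1), '.' pass, move right to (6,2)
Step 3: enter (6,2), '.' pass, move right to (6,3)
Step 4: enter (6,3), '.' pass, move right to (6,4)
Step 5: enter (6,4), '.' pass, move right to (6,5)
Step 6: enter (6,5), '.' pass, move right to (6,6)
Step 7: enter (6,6), '.' pass, move right to (6,7)
Step 8: enter (6,7), '.' pass, move right to (6,8)
Step 9: enter (6,8), '.' pass, move right to (6,9)
Step 10: at (6,9) — EXIT via right edge, pos 6

Answer: exits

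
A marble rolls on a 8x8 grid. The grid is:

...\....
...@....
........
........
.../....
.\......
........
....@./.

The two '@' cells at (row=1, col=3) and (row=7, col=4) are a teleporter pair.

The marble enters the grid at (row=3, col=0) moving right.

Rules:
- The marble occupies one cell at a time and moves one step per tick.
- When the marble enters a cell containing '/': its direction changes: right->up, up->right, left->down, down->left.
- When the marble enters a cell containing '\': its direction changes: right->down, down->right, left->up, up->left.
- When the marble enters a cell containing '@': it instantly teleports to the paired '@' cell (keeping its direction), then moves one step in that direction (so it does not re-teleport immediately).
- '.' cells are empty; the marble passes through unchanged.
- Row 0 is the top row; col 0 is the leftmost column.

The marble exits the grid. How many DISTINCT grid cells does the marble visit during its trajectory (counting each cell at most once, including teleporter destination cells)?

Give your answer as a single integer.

Answer: 8

Derivation:
Step 1: enter (3,0), '.' pass, move right to (3,1)
Step 2: enter (3,1), '.' pass, move right to (3,2)
Step 3: enter (3,2), '.' pass, move right to (3,3)
Step 4: enter (3,3), '.' pass, move right to (3,4)
Step 5: enter (3,4), '.' pass, move right to (3,5)
Step 6: enter (3,5), '.' pass, move right to (3,6)
Step 7: enter (3,6), '.' pass, move right to (3,7)
Step 8: enter (3,7), '.' pass, move right to (3,8)
Step 9: at (3,8) — EXIT via right edge, pos 3
Distinct cells visited: 8 (path length 8)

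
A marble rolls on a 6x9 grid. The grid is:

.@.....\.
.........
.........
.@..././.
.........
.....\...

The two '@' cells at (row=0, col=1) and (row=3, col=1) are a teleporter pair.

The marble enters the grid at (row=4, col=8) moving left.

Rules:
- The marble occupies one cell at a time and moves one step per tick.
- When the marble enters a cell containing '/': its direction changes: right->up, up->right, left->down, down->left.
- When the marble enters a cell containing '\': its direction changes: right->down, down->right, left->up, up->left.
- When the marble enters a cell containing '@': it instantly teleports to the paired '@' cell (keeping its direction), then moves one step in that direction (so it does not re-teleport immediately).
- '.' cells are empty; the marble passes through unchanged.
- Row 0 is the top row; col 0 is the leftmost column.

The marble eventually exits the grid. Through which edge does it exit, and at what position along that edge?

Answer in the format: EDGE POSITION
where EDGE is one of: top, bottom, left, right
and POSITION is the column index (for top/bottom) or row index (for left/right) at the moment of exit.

Answer: left 4

Derivation:
Step 1: enter (4,8), '.' pass, move left to (4,7)
Step 2: enter (4,7), '.' pass, move left to (4,6)
Step 3: enter (4,6), '.' pass, move left to (4,5)
Step 4: enter (4,5), '.' pass, move left to (4,4)
Step 5: enter (4,4), '.' pass, move left to (4,3)
Step 6: enter (4,3), '.' pass, move left to (4,2)
Step 7: enter (4,2), '.' pass, move left to (4,1)
Step 8: enter (4,1), '.' pass, move left to (4,0)
Step 9: enter (4,0), '.' pass, move left to (4,-1)
Step 10: at (4,-1) — EXIT via left edge, pos 4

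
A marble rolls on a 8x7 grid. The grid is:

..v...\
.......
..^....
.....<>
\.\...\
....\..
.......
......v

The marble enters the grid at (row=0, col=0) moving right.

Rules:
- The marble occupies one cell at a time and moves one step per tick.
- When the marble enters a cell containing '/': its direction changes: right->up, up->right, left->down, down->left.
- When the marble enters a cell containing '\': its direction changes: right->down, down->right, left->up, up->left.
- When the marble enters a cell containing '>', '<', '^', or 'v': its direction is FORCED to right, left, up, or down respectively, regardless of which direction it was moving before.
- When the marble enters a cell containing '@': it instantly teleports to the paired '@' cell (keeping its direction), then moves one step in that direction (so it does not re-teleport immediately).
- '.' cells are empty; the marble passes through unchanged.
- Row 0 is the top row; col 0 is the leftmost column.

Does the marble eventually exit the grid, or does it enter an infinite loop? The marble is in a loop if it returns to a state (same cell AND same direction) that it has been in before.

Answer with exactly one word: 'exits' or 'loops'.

Answer: loops

Derivation:
Step 1: enter (0,0), '.' pass, move right to (0,1)
Step 2: enter (0,1), '.' pass, move right to (0,2)
Step 3: enter (0,2), 'v' forces right->down, move down to (1,2)
Step 4: enter (1,2), '.' pass, move down to (2,2)
Step 5: enter (2,2), '^' forces down->up, move up to (1,2)
Step 6: enter (1,2), '.' pass, move up to (0,2)
Step 7: enter (0,2), 'v' forces up->down, move down to (1,2)
Step 8: at (1,2) dir=down — LOOP DETECTED (seen before)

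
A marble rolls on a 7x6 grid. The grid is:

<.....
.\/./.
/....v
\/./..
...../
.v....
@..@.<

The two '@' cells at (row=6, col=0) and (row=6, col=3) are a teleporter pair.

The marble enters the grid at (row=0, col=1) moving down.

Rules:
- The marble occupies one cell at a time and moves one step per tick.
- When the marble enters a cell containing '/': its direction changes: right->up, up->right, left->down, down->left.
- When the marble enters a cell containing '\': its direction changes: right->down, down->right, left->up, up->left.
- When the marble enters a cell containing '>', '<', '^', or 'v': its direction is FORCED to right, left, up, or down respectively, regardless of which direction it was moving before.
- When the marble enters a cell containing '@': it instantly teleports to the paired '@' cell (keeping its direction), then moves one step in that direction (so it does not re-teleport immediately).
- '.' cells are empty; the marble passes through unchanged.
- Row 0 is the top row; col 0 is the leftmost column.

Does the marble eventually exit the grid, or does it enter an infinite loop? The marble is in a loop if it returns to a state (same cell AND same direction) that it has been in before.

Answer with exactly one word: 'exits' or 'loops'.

Step 1: enter (0,1), '.' pass, move down to (1,1)
Step 2: enter (1,1), '\' deflects down->right, move right to (1,2)
Step 3: enter (1,2), '/' deflects right->up, move up to (0,2)
Step 4: enter (0,2), '.' pass, move up to (-1,2)
Step 5: at (-1,2) — EXIT via top edge, pos 2

Answer: exits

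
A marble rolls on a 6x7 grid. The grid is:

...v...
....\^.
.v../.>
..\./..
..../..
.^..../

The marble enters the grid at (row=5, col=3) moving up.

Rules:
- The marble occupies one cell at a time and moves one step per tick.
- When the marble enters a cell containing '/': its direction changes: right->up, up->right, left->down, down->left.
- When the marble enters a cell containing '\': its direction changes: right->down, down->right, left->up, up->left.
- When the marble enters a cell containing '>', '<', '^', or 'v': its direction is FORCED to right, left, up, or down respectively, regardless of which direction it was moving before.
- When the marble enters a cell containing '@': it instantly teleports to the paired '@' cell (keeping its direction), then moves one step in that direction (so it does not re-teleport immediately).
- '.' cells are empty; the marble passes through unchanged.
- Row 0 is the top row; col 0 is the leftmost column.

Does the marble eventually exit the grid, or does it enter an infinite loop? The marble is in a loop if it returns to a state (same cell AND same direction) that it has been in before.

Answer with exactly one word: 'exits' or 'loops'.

Step 1: enter (5,3), '.' pass, move up to (4,3)
Step 2: enter (4,3), '.' pass, move up to (3,3)
Step 3: enter (3,3), '.' pass, move up to (2,3)
Step 4: enter (2,3), '.' pass, move up to (1,3)
Step 5: enter (1,3), '.' pass, move up to (0,3)
Step 6: enter (0,3), 'v' forces up->down, move down to (1,3)
Step 7: enter (1,3), '.' pass, move down to (2,3)
Step 8: enter (2,3), '.' pass, move down to (3,3)
Step 9: enter (3,3), '.' pass, move down to (4,3)
Step 10: enter (4,3), '.' pass, move down to (5,3)
Step 11: enter (5,3), '.' pass, move down to (6,3)
Step 12: at (6,3) — EXIT via bottom edge, pos 3

Answer: exits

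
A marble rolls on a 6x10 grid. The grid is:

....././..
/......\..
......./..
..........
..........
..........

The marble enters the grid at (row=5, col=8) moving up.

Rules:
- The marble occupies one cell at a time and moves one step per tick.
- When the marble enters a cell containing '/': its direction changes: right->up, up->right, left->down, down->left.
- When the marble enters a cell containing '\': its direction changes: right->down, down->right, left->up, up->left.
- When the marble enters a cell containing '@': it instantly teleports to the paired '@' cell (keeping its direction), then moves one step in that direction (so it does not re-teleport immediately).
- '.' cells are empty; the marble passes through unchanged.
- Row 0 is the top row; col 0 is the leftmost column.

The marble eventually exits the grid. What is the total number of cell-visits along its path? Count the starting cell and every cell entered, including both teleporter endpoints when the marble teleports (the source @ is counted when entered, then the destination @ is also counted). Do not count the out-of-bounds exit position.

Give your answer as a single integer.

Answer: 6

Derivation:
Step 1: enter (5,8), '.' pass, move up to (4,8)
Step 2: enter (4,8), '.' pass, move up to (3,8)
Step 3: enter (3,8), '.' pass, move up to (2,8)
Step 4: enter (2,8), '.' pass, move up to (1,8)
Step 5: enter (1,8), '.' pass, move up to (0,8)
Step 6: enter (0,8), '.' pass, move up to (-1,8)
Step 7: at (-1,8) — EXIT via top edge, pos 8
Path length (cell visits): 6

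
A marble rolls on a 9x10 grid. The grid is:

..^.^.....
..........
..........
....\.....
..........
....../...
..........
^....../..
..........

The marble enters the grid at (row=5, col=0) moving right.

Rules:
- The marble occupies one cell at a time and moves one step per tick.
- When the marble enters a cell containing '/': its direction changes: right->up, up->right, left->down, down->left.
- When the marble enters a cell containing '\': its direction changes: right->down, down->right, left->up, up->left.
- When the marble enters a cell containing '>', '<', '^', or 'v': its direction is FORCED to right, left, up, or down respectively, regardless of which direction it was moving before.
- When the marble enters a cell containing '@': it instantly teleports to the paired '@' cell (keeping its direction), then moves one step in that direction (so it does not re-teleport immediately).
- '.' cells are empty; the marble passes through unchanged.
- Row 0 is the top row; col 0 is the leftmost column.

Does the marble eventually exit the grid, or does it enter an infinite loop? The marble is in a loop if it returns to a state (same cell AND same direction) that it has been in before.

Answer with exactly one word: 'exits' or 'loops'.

Step 1: enter (5,0), '.' pass, move right to (5,1)
Step 2: enter (5,1), '.' pass, move right to (5,2)
Step 3: enter (5,2), '.' pass, move right to (5,3)
Step 4: enter (5,3), '.' pass, move right to (5,4)
Step 5: enter (5,4), '.' pass, move right to (5,5)
Step 6: enter (5,5), '.' pass, move right to (5,6)
Step 7: enter (5,6), '/' deflects right->up, move up to (4,6)
Step 8: enter (4,6), '.' pass, move up to (3,6)
Step 9: enter (3,6), '.' pass, move up to (2,6)
Step 10: enter (2,6), '.' pass, move up to (1,6)
Step 11: enter (1,6), '.' pass, move up to (0,6)
Step 12: enter (0,6), '.' pass, move up to (-1,6)
Step 13: at (-1,6) — EXIT via top edge, pos 6

Answer: exits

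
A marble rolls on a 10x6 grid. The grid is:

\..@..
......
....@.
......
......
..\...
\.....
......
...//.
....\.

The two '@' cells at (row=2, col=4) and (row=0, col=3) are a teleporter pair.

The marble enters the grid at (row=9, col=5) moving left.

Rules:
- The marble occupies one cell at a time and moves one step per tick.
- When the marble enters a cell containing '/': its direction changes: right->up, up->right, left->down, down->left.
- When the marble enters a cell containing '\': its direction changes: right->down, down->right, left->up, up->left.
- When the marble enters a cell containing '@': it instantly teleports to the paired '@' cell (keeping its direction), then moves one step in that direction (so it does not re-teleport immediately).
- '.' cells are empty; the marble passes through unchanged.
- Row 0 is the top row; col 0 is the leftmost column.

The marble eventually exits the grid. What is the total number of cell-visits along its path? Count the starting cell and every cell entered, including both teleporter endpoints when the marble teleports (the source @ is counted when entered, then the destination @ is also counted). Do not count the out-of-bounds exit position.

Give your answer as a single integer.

Answer: 4

Derivation:
Step 1: enter (9,5), '.' pass, move left to (9,4)
Step 2: enter (9,4), '\' deflects left->up, move up to (8,4)
Step 3: enter (8,4), '/' deflects up->right, move right to (8,5)
Step 4: enter (8,5), '.' pass, move right to (8,6)
Step 5: at (8,6) — EXIT via right edge, pos 8
Path length (cell visits): 4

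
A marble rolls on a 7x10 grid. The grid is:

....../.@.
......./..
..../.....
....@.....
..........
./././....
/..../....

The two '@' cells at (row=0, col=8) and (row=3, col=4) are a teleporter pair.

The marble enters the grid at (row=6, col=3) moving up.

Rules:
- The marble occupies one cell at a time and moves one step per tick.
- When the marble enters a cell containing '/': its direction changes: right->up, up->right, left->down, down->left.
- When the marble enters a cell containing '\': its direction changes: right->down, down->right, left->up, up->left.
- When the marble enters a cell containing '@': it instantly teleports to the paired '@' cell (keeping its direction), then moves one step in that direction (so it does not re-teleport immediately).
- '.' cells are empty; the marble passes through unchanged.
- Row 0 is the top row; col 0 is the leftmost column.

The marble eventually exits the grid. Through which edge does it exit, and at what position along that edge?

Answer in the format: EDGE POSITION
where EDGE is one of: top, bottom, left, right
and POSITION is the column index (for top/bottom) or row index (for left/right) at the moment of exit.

Step 1: enter (6,3), '.' pass, move up to (5,3)
Step 2: enter (5,3), '/' deflects up->right, move right to (5,4)
Step 3: enter (5,4), '.' pass, move right to (5,5)
Step 4: enter (5,5), '/' deflects right->up, move up to (4,5)
Step 5: enter (4,5), '.' pass, move up to (3,5)
Step 6: enter (3,5), '.' pass, move up to (2,5)
Step 7: enter (2,5), '.' pass, move up to (1,5)
Step 8: enter (1,5), '.' pass, move up to (0,5)
Step 9: enter (0,5), '.' pass, move up to (-1,5)
Step 10: at (-1,5) — EXIT via top edge, pos 5

Answer: top 5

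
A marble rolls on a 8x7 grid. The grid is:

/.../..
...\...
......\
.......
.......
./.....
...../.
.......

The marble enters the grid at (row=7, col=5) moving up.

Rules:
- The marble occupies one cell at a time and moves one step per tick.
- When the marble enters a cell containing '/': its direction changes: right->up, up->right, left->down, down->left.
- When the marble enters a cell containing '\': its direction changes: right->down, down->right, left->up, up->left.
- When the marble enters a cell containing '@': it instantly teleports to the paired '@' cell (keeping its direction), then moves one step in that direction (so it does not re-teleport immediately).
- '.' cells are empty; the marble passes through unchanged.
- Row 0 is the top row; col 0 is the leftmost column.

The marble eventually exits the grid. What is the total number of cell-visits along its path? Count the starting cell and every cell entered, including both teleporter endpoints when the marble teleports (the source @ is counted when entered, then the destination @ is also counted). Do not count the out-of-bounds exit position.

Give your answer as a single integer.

Answer: 3

Derivation:
Step 1: enter (7,5), '.' pass, move up to (6,5)
Step 2: enter (6,5), '/' deflects up->right, move right to (6,6)
Step 3: enter (6,6), '.' pass, move right to (6,7)
Step 4: at (6,7) — EXIT via right edge, pos 6
Path length (cell visits): 3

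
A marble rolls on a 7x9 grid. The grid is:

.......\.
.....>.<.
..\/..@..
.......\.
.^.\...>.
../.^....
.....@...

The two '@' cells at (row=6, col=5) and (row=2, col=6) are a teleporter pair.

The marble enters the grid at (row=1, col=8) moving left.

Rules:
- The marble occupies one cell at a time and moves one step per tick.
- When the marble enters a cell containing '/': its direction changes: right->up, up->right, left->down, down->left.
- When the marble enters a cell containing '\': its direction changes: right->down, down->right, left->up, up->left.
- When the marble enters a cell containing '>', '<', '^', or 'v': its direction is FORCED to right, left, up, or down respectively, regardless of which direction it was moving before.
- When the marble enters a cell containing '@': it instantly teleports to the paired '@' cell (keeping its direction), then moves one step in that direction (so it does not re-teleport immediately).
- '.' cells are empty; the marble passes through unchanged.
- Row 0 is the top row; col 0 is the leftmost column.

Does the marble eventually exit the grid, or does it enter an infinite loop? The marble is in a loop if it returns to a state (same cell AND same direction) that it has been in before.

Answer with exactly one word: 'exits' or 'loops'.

Step 1: enter (1,8), '.' pass, move left to (1,7)
Step 2: enter (1,7), '<' forces left->left, move left to (1,6)
Step 3: enter (1,6), '.' pass, move left to (1,5)
Step 4: enter (1,5), '>' forces left->right, move right to (1,6)
Step 5: enter (1,6), '.' pass, move right to (1,7)
Step 6: enter (1,7), '<' forces right->left, move left to (1,6)
Step 7: at (1,6) dir=left — LOOP DETECTED (seen before)

Answer: loops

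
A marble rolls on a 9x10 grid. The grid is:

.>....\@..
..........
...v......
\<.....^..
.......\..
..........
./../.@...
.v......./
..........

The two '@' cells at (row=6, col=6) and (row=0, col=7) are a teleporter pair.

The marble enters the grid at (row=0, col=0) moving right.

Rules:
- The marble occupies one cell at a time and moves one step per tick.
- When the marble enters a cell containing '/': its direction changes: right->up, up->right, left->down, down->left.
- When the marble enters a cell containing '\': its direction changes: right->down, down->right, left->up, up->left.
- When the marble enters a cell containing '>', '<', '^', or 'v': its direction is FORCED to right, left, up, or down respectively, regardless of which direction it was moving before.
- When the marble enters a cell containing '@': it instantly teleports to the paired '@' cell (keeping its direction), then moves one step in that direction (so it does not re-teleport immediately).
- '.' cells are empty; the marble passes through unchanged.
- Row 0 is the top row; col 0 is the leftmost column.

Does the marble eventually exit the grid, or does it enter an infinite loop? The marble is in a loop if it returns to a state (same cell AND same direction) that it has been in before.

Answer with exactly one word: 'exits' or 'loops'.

Step 1: enter (0,0), '.' pass, move right to (0,1)
Step 2: enter (0,1), '>' forces right->right, move right to (0,2)
Step 3: enter (0,2), '.' pass, move right to (0,3)
Step 4: enter (0,3), '.' pass, move right to (0,4)
Step 5: enter (0,4), '.' pass, move right to (0,5)
Step 6: enter (0,5), '.' pass, move right to (0,6)
Step 7: enter (0,6), '\' deflects right->down, move down to (1,6)
Step 8: enter (1,6), '.' pass, move down to (2,6)
Step 9: enter (2,6), '.' pass, move down to (3,6)
Step 10: enter (3,6), '.' pass, move down to (4,6)
Step 11: enter (4,6), '.' pass, move down to (5,6)
Step 12: enter (5,6), '.' pass, move down to (6,6)
Step 13: enter (6,6), '@' teleport (6,6)->(0,7), also enter (0,7), move down to (1,7)
Step 14: enter (1,7), '.' pass, move down to (2,7)
Step 15: enter (2,7), '.' pass, move down to (3,7)
Step 16: enter (3,7), '^' forces down->up, move up to (2,7)
Step 17: enter (2,7), '.' pass, move up to (1,7)
Step 18: enter (1,7), '.' pass, move up to (0,7)
Step 19: enter (0,7), '@' teleport (0,7)->(6,6), also enter (6,6), move up to (5,6)
Step 20: enter (5,6), '.' pass, move up to (4,6)
Step 21: enter (4,6), '.' pass, move up to (3,6)
Step 22: enter (3,6), '.' pass, move up to (2,6)
Step 23: enter (2,6), '.' pass, move up to (1,6)
Step 24: enter (1,6), '.' pass, move up to (0,6)
Step 25: enter (0,6), '\' deflects up->left, move left to (0,5)
Step 26: enter (0,5), '.' pass, move left to (0,4)
Step 27: enter (0,4), '.' pass, move left to (0,3)
Step 28: enter (0,3), '.' pass, move left to (0,2)
Step 29: enter (0,2), '.' pass, move left to (0,1)
Step 30: enter (0,1), '>' forces left->right, move right to (0,2)
Step 31: at (0,2) dir=right — LOOP DETECTED (seen before)

Answer: loops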